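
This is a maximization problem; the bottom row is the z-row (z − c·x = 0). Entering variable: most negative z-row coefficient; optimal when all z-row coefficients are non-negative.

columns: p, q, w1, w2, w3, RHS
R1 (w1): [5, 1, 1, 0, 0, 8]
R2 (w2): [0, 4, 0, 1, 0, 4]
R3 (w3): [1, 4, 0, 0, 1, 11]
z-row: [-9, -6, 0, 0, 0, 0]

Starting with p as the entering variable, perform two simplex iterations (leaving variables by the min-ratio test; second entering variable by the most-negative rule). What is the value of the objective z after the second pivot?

93/5

Ratio test on column p — row 1: 8/5 = 8/5; row 2: entry 0 ≤ 0; row 3: 11/1 = 11. Minimum is 8/5 at row 1 (w1 leaves); pivot element 5.
Pivot on row 1; the z-row RHS becomes 0 − (-9)·(8/5) = 72/5.
Next entering variable (most negative z-row entry -21/5): q.
Ratio test on column q — row 1: (8/5)/(1/5) = 8; row 2: 4/4 = 1; row 3: (47/5)/(19/5) = 47/19. Minimum is 1 at row 2 (w2 leaves); pivot element 4.
After the second pivot the z-row RHS is 72/5 − (-21/5)·1 = 93/5.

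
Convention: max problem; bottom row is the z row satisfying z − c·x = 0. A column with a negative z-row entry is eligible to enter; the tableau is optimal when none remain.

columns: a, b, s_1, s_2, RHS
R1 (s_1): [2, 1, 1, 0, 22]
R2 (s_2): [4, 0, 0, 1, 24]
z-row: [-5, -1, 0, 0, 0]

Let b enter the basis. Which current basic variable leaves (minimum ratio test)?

Column b entries and ratios — s_1: 22/1 = 22; s_2: 0 ≤ 0, skip.
Smallest ratio is 22 in the row of s_1, so s_1 leaves.

s_1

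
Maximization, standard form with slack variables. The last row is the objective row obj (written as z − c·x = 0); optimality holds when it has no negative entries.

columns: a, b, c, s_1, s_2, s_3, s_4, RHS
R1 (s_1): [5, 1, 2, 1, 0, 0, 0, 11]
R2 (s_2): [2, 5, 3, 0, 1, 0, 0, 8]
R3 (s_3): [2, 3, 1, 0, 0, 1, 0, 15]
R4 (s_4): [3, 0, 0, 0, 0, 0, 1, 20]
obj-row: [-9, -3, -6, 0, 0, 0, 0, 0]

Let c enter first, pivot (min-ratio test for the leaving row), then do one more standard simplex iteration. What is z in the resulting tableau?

Ratio test on column c — row 1: 11/2 = 11/2; row 2: 8/3 = 8/3; row 3: 15/1 = 15; row 4: entry 0 ≤ 0. Minimum is 8/3 at row 2 (s_2 leaves); pivot element 3.
Pivot on row 2; the obj-row RHS becomes 0 − (-6)·(8/3) = 16.
Next entering variable (most negative obj-row entry -5): a.
Ratio test on column a — row 1: (17/3)/(11/3) = 17/11; row 2: (8/3)/(2/3) = 4; row 3: (37/3)/(4/3) = 37/4; row 4: 20/3 = 20/3. Minimum is 17/11 at row 1 (s_1 leaves); pivot element 11/3.
After the second pivot the obj-row RHS is 16 − (-5)·(17/11) = 261/11.

261/11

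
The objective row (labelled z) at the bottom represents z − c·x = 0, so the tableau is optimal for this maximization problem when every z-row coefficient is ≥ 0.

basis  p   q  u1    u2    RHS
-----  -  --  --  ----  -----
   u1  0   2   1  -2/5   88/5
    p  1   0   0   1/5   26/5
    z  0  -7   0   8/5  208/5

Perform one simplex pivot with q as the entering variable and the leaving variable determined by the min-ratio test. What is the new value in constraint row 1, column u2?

Ratio test on column q — row 1: (88/5)/2 = 44/5; row 2: entry 0 ≤ 0. Minimum is 44/5 at row 1 (u1 leaves); pivot element 2.
Divide row 1 by 2; eliminate column q from the other rows.
In the new row 1, the u2 entry is the old entry divided by the pivot: (-2/5)/2 = -1/5.

-1/5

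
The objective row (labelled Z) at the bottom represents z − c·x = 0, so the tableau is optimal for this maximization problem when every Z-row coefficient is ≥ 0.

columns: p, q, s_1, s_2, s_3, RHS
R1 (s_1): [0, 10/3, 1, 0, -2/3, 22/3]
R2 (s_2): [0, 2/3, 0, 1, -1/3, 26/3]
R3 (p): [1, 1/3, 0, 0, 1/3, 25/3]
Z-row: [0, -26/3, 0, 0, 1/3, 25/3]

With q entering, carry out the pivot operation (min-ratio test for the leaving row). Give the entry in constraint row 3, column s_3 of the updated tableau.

2/5

Ratio test on column q — row 1: (22/3)/(10/3) = 11/5; row 2: (26/3)/(2/3) = 13; row 3: (25/3)/(1/3) = 25. Minimum is 11/5 at row 1 (s_1 leaves); pivot element 10/3.
Divide row 1 by 10/3; eliminate column q from the other rows.
Row 3 update in column s_3: 1/3 − (1/3)·(-1/5) = 2/5.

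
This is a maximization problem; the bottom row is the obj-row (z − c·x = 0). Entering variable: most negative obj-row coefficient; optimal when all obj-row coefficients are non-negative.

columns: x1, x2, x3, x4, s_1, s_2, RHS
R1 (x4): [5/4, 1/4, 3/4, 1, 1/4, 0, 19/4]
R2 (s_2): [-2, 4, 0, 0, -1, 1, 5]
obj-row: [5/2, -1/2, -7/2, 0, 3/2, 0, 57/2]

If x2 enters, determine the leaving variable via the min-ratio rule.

Column x2 entries and ratios — x4: (19/4)/(1/4) = 19; s_2: 5/4 = 5/4.
Smallest ratio is 5/4 in the row of s_2, so s_2 leaves.

s_2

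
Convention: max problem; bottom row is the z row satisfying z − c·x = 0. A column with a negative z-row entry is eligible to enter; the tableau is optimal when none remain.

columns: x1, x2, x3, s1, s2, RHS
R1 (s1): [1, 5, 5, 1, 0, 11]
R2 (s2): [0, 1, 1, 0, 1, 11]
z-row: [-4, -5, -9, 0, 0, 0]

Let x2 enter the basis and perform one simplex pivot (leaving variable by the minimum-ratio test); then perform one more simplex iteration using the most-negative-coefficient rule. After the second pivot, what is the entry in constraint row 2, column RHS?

Ratio test on column x2 — row 1: 11/5 = 11/5; row 2: 11/1 = 11. Minimum is 11/5 at row 1 (s1 leaves); pivot element 5.
Divide row 1 by 5; eliminate column x2 from the other rows.
Second iteration: most negative z-row entry is -4 in column x3, so x3 enters.
Ratio test on column x3 — row 1: (11/5)/1 = 11/5; row 2: entry 0 ≤ 0. Minimum is 11/5 at row 1 (x2 leaves); pivot element 1.
Divide row 1 by 1; eliminate column x3 from the other rows.
After both pivots, the entry at constraint row 2, column RHS is 44/5.

44/5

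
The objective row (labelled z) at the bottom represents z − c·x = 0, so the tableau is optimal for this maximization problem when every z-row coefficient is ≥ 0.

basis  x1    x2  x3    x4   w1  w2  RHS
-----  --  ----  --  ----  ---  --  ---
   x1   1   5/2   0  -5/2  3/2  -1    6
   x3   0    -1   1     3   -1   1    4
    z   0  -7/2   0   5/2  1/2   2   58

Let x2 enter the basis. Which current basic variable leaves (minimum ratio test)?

Column x2 entries and ratios — x1: 6/(5/2) = 12/5; x3: -1 ≤ 0, skip.
Smallest ratio is 12/5 in the row of x1, so x1 leaves.

x1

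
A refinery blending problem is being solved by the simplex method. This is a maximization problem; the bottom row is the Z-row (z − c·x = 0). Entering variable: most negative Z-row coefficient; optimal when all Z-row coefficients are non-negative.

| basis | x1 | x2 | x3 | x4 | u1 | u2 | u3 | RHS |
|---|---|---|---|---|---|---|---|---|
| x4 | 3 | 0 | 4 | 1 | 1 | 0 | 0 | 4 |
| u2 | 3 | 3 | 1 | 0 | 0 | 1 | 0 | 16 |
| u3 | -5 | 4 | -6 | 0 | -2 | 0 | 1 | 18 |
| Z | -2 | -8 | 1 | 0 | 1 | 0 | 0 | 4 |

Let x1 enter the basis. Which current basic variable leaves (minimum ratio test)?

x4

Column x1 entries and ratios — x4: 4/3 = 4/3; u2: 16/3 = 16/3; u3: -5 ≤ 0, skip.
Smallest ratio is 4/3 in the row of x4, so x4 leaves.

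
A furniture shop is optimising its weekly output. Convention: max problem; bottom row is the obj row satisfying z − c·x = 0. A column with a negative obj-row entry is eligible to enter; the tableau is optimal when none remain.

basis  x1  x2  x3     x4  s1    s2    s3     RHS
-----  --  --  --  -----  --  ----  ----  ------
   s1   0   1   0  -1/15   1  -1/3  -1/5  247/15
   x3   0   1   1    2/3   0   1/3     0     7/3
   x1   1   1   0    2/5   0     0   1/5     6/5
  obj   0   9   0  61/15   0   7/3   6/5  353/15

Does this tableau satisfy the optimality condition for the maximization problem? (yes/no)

Every obj-row coefficient is ≥ 0, so the tableau is optimal.

yes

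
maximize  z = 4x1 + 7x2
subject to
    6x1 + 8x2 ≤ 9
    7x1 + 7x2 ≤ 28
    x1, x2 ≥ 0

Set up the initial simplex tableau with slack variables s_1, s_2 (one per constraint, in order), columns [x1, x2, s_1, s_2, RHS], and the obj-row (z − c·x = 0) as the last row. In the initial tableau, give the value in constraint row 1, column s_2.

0

Slack s_2 belongs to constraint 2; its column is the unit vector e_2, so the entry in row 1 is 0.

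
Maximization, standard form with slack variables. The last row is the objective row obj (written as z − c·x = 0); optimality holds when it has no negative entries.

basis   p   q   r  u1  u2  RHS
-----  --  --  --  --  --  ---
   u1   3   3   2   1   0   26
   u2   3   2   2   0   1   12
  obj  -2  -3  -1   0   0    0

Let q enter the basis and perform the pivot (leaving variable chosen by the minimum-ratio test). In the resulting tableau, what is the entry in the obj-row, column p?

5/2

Ratio test on column q — row 1: 26/3 = 26/3; row 2: 12/2 = 6. Minimum is 6 at row 2 (u2 leaves); pivot element 2.
Divide row 2 by 2; eliminate column q from the other rows.
obj-row update in column p: -2 − (-3)·(3/2) = 5/2.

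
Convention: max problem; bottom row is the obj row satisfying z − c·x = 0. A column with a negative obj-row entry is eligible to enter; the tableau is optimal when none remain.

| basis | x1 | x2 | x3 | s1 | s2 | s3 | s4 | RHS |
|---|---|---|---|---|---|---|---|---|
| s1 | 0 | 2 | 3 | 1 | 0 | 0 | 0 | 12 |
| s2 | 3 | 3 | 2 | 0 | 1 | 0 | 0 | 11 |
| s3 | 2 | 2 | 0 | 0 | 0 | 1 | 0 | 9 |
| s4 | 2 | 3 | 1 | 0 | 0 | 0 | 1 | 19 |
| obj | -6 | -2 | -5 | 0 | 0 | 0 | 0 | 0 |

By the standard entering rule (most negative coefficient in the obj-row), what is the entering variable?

Negative obj-row entries: x1: -6, x2: -2, x3: -5.
The most negative is -6 in column x1, so x1 enters.

x1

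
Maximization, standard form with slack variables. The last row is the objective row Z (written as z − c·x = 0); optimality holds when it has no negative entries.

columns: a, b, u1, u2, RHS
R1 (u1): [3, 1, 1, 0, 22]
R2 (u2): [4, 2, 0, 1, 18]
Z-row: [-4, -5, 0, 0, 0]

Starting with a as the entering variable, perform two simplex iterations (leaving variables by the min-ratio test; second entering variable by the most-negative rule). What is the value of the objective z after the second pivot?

45

Ratio test on column a — row 1: 22/3 = 22/3; row 2: 18/4 = 9/2. Minimum is 9/2 at row 2 (u2 leaves); pivot element 4.
Pivot on row 2; the Z-row RHS becomes 0 − (-4)·(9/2) = 18.
Next entering variable (most negative Z-row entry -3): b.
Ratio test on column b — row 1: entry -1/2 ≤ 0; row 2: (9/2)/(1/2) = 9. Minimum is 9 at row 2 (a leaves); pivot element 1/2.
After the second pivot the Z-row RHS is 18 − (-3)·9 = 45.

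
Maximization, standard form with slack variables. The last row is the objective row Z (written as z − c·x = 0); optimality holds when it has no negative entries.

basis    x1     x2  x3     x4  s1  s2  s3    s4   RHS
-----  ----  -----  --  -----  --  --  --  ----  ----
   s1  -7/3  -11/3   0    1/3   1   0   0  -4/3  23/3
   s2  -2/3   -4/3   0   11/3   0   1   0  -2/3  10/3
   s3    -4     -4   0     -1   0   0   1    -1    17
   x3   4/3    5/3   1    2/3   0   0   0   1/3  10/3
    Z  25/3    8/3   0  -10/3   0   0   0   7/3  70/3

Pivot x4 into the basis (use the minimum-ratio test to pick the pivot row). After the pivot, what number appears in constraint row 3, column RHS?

197/11

Ratio test on column x4 — row 1: (23/3)/(1/3) = 23; row 2: (10/3)/(11/3) = 10/11; row 3: entry -1 ≤ 0; row 4: (10/3)/(2/3) = 5. Minimum is 10/11 at row 2 (s2 leaves); pivot element 11/3.
Divide row 2 by 11/3; eliminate column x4 from the other rows.
Row 3 update in column RHS: 17 − (-1)·(10/11) = 197/11.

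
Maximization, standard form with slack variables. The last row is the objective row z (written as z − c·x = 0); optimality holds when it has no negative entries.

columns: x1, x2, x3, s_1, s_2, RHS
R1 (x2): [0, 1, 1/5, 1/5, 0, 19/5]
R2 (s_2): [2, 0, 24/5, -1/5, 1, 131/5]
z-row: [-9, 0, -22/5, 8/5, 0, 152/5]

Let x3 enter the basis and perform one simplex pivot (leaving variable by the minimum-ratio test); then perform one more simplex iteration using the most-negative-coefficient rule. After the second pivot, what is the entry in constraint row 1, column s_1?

1/5

Ratio test on column x3 — row 1: (19/5)/(1/5) = 19; row 2: (131/5)/(24/5) = 131/24. Minimum is 131/24 at row 2 (s_2 leaves); pivot element 24/5.
Divide row 2 by 24/5; eliminate column x3 from the other rows.
Second iteration: most negative z-row entry is -43/6 in column x1, so x1 enters.
Ratio test on column x1 — row 1: entry -1/12 ≤ 0; row 2: (131/24)/(5/12) = 131/10. Minimum is 131/10 at row 2 (x3 leaves); pivot element 5/12.
Divide row 2 by 5/12; eliminate column x1 from the other rows.
After both pivots, the entry at constraint row 1, column s_1 is 1/5.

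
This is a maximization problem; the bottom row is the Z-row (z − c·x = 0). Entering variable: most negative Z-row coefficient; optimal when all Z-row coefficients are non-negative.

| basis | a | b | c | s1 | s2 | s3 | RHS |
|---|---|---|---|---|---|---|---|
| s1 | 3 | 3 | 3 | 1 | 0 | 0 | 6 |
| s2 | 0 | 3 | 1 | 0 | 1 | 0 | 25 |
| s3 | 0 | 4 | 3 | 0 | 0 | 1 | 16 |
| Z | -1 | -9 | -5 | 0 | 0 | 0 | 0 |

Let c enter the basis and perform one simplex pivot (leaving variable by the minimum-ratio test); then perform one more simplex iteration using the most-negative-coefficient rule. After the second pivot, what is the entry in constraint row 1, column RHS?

2

Ratio test on column c — row 1: 6/3 = 2; row 2: 25/1 = 25; row 3: 16/3 = 16/3. Minimum is 2 at row 1 (s1 leaves); pivot element 3.
Divide row 1 by 3; eliminate column c from the other rows.
Second iteration: most negative Z-row entry is -4 in column b, so b enters.
Ratio test on column b — row 1: 2/1 = 2; row 2: 23/2 = 23/2; row 3: 10/1 = 10. Minimum is 2 at row 1 (c leaves); pivot element 1.
Divide row 1 by 1; eliminate column b from the other rows.
After both pivots, the entry at constraint row 1, column RHS is 2.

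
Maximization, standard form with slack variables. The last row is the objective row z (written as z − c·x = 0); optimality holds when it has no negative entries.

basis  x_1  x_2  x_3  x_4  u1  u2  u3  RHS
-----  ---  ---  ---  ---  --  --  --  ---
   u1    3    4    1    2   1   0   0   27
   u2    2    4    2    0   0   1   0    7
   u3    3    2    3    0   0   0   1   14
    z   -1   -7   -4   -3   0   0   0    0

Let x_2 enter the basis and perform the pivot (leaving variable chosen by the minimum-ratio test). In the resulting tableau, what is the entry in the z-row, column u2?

Ratio test on column x_2 — row 1: 27/4 = 27/4; row 2: 7/4 = 7/4; row 3: 14/2 = 7. Minimum is 7/4 at row 2 (u2 leaves); pivot element 4.
Divide row 2 by 4; eliminate column x_2 from the other rows.
z-row update in column u2: 0 − (-7)·(1/4) = 7/4.

7/4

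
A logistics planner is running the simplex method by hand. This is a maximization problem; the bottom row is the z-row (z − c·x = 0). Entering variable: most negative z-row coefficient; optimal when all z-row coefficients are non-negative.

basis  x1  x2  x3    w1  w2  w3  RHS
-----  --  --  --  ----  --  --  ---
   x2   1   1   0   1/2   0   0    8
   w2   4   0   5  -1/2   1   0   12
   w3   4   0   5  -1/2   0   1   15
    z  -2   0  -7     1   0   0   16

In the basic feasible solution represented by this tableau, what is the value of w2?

12

w2 is basic (row 2); its value is the RHS of that row, 12.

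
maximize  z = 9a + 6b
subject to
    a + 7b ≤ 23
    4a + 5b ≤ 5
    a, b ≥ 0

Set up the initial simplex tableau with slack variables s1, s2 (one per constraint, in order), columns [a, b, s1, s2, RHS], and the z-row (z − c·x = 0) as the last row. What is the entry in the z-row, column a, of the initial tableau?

-9

The z-row carries the negated objective coefficients: the a entry is -9.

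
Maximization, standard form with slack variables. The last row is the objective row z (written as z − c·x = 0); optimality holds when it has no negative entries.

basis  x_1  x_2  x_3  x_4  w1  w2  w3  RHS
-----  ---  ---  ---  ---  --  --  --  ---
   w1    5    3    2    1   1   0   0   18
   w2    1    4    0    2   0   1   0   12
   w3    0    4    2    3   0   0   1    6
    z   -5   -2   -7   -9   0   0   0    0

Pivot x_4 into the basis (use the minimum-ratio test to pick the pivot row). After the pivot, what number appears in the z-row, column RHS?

18

Ratio test on column x_4 — row 1: 18/1 = 18; row 2: 12/2 = 6; row 3: 6/3 = 2. Minimum is 2 at row 3 (w3 leaves); pivot element 3.
Divide row 3 by 3; eliminate column x_4 from the other rows.
z-row update in column RHS: 0 − (-9)·2 = 18.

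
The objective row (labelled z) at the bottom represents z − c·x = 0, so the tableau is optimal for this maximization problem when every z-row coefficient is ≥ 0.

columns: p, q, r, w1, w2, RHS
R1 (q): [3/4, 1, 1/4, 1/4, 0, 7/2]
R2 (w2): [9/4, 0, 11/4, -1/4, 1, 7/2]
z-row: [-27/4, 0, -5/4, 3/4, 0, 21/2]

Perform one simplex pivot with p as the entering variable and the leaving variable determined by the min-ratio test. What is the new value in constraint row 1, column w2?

Ratio test on column p — row 1: (7/2)/(3/4) = 14/3; row 2: (7/2)/(9/4) = 14/9. Minimum is 14/9 at row 2 (w2 leaves); pivot element 9/4.
Divide row 2 by 9/4; eliminate column p from the other rows.
Row 1 update in column w2: 0 − (3/4)·(4/9) = -1/3.

-1/3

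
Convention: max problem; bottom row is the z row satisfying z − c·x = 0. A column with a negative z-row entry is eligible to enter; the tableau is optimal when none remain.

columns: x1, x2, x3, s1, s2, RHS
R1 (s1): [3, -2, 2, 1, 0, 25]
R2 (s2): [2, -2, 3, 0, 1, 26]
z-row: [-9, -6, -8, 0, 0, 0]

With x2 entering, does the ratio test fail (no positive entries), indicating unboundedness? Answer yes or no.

Every constraint-row entry in column x2 is ≤ 0, so increasing x2 is unbounded.

yes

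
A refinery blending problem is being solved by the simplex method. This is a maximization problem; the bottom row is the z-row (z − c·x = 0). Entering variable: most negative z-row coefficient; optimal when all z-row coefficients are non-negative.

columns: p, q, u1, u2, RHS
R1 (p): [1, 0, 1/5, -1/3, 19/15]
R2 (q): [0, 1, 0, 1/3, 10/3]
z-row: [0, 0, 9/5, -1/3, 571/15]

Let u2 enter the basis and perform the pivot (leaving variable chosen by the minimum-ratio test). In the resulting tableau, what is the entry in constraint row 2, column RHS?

Ratio test on column u2 — row 1: entry -1/3 ≤ 0; row 2: (10/3)/(1/3) = 10. Minimum is 10 at row 2 (q leaves); pivot element 1/3.
Divide row 2 by 1/3; eliminate column u2 from the other rows.
In the new row 2, the RHS entry is the old entry divided by the pivot: (10/3)/(1/3) = 10.

10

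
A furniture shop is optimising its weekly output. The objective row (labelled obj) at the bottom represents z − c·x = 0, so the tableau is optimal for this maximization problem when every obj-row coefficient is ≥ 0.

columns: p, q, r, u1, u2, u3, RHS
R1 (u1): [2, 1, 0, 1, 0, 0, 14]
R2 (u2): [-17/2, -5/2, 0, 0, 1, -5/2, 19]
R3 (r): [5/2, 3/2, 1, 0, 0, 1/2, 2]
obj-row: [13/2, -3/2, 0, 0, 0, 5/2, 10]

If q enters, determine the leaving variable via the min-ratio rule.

r

Column q entries and ratios — u1: 14/1 = 14; u2: -5/2 ≤ 0, skip; r: 2/(3/2) = 4/3.
Smallest ratio is 4/3 in the row of r, so r leaves.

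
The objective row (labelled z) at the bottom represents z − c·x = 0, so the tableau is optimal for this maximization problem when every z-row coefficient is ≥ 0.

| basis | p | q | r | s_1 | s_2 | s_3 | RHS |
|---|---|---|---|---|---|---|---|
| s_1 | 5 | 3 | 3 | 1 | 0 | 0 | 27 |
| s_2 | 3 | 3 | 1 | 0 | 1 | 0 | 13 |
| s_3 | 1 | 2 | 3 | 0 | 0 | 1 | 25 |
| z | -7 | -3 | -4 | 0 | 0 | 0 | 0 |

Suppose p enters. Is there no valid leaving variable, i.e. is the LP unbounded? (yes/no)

no

Column p has positive entries in row(s) 1, 2, 3, so the ratio test bounds it — not unbounded.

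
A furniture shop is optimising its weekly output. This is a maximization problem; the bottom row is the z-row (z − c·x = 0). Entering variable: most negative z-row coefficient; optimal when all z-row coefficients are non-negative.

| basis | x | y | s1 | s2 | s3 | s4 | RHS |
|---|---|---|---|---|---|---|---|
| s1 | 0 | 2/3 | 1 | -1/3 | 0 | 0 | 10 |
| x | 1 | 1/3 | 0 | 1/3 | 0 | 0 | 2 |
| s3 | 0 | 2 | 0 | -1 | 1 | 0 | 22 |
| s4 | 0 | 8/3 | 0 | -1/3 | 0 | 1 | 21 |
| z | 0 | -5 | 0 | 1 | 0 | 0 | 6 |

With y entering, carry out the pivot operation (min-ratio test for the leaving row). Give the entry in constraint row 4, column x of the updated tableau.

-8

Ratio test on column y — row 1: 10/(2/3) = 15; row 2: 2/(1/3) = 6; row 3: 22/2 = 11; row 4: 21/(8/3) = 63/8. Minimum is 6 at row 2 (x leaves); pivot element 1/3.
Divide row 2 by 1/3; eliminate column y from the other rows.
Row 4 update in column x: 0 − (8/3)·3 = -8.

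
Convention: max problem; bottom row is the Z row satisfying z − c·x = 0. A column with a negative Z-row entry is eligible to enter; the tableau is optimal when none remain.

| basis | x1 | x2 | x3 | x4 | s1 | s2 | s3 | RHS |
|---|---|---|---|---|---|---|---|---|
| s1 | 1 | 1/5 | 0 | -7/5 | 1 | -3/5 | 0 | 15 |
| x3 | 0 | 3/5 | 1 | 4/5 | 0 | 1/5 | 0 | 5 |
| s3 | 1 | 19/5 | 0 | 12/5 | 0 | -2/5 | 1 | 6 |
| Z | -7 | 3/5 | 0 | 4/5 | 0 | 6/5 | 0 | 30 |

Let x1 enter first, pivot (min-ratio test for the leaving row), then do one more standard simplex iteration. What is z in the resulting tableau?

Ratio test on column x1 — row 1: 15/1 = 15; row 2: entry 0 ≤ 0; row 3: 6/1 = 6. Minimum is 6 at row 3 (s3 leaves); pivot element 1.
Pivot on row 3; the Z-row RHS becomes 30 − (-7)·6 = 72.
Next entering variable (most negative Z-row entry -8/5): s2.
Ratio test on column s2 — row 1: entry -1/5 ≤ 0; row 2: 5/(1/5) = 25; row 3: entry -2/5 ≤ 0. Minimum is 25 at row 2 (x3 leaves); pivot element 1/5.
After the second pivot the Z-row RHS is 72 − (-8/5)·25 = 112.

112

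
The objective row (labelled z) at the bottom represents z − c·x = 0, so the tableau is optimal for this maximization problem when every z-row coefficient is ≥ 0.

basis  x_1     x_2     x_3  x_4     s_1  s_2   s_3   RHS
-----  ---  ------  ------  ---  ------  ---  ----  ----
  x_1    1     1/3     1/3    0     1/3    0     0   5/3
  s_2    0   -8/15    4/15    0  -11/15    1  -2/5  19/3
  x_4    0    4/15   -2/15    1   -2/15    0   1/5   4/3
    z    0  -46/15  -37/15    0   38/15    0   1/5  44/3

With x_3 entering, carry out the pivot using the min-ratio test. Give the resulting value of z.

Ratio test on column x_3 — row 1: (5/3)/(1/3) = 5; row 2: (19/3)/(4/15) = 95/4; row 3: entry -2/15 ≤ 0. Minimum is 5 at row 1 (x_1 leaves); pivot element 1/3.
Pivot on row 1; the z-row RHS becomes 44/3 − (-37/15)·5 = 27.

27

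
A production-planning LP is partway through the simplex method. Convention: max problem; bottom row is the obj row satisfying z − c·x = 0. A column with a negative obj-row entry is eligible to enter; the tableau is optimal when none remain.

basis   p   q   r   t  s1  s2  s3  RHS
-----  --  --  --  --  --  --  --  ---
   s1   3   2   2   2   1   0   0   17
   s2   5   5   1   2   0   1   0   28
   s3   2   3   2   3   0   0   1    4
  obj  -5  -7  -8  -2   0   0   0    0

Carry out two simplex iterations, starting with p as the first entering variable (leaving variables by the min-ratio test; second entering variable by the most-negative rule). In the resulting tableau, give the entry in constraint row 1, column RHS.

13

Ratio test on column p — row 1: 17/3 = 17/3; row 2: 28/5 = 28/5; row 3: 4/2 = 2. Minimum is 2 at row 3 (s3 leaves); pivot element 2.
Divide row 3 by 2; eliminate column p from the other rows.
Second iteration: most negative obj-row entry is -3 in column r, so r enters.
Ratio test on column r — row 1: entry -1 ≤ 0; row 2: entry -4 ≤ 0; row 3: 2/1 = 2. Minimum is 2 at row 3 (p leaves); pivot element 1.
Divide row 3 by 1; eliminate column r from the other rows.
After both pivots, the entry at constraint row 1, column RHS is 13.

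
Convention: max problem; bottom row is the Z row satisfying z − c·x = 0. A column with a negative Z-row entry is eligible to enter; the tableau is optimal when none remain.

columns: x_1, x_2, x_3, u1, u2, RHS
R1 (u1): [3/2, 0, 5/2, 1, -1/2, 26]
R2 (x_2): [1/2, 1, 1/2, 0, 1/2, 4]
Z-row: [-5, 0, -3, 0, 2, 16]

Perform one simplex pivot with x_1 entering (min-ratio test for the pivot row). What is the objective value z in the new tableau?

Ratio test on column x_1 — row 1: 26/(3/2) = 52/3; row 2: 4/(1/2) = 8. Minimum is 8 at row 2 (x_2 leaves); pivot element 1/2.
Pivot on row 2; the Z-row RHS becomes 16 − (-5)·8 = 56.

56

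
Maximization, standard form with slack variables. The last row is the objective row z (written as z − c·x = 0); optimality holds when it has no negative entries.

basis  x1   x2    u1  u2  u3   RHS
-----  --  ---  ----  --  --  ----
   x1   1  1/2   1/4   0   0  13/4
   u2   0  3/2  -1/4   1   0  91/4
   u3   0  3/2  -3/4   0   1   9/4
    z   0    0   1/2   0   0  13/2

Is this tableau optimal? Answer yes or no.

yes

Every z-row coefficient is ≥ 0, so the tableau is optimal.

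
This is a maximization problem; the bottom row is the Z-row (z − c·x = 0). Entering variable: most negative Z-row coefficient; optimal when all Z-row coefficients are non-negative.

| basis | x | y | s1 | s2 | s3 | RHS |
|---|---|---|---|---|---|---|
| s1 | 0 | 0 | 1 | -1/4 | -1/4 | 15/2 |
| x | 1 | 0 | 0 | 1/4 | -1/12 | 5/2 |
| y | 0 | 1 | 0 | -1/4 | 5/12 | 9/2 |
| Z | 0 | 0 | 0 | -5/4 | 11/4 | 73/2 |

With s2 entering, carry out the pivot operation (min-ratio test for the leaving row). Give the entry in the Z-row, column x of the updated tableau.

Ratio test on column s2 — row 1: entry -1/4 ≤ 0; row 2: (5/2)/(1/4) = 10; row 3: entry -1/4 ≤ 0. Minimum is 10 at row 2 (x leaves); pivot element 1/4.
Divide row 2 by 1/4; eliminate column s2 from the other rows.
Z-row update in column x: 0 − (-5/4)·4 = 5.

5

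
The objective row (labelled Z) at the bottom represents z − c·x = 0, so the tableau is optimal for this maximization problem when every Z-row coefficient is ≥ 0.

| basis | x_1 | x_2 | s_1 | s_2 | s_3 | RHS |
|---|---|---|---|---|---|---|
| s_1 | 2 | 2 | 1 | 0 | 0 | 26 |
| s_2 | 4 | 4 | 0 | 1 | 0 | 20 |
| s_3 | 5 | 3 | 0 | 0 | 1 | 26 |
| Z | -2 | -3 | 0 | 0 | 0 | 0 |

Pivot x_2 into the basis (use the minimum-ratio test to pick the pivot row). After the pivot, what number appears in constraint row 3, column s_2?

-3/4

Ratio test on column x_2 — row 1: 26/2 = 13; row 2: 20/4 = 5; row 3: 26/3 = 26/3. Minimum is 5 at row 2 (s_2 leaves); pivot element 4.
Divide row 2 by 4; eliminate column x_2 from the other rows.
Row 3 update in column s_2: 0 − 3·(1/4) = -3/4.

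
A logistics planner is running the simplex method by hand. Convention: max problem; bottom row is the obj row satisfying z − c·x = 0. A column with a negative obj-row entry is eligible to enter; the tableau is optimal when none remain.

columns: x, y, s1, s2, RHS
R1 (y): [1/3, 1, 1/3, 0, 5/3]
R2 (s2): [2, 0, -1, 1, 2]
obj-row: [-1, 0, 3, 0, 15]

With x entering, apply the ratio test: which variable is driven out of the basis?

s2

Column x entries and ratios — y: (5/3)/(1/3) = 5; s2: 2/2 = 1.
Smallest ratio is 1 in the row of s2, so s2 leaves.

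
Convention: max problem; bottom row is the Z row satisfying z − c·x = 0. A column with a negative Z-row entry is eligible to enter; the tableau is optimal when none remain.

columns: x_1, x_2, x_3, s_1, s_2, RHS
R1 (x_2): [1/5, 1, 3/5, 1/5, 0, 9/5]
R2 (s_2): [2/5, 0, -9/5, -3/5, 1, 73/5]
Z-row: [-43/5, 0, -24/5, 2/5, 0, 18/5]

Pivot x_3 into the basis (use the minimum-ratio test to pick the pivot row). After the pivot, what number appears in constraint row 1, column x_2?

Ratio test on column x_3 — row 1: (9/5)/(3/5) = 3; row 2: entry -9/5 ≤ 0. Minimum is 3 at row 1 (x_2 leaves); pivot element 3/5.
Divide row 1 by 3/5; eliminate column x_3 from the other rows.
In the new row 1, the x_2 entry is the old entry divided by the pivot: 1/(3/5) = 5/3.

5/3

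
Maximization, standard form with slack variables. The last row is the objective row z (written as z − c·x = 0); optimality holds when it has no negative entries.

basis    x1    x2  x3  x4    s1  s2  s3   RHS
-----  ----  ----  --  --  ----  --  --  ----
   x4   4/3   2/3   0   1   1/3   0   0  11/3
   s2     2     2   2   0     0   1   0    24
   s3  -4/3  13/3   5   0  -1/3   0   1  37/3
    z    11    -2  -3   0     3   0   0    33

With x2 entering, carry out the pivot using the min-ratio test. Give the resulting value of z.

Ratio test on column x2 — row 1: (11/3)/(2/3) = 11/2; row 2: 24/2 = 12; row 3: (37/3)/(13/3) = 37/13. Minimum is 37/13 at row 3 (s3 leaves); pivot element 13/3.
Pivot on row 3; the z-row RHS becomes 33 − (-2)·(37/13) = 503/13.

503/13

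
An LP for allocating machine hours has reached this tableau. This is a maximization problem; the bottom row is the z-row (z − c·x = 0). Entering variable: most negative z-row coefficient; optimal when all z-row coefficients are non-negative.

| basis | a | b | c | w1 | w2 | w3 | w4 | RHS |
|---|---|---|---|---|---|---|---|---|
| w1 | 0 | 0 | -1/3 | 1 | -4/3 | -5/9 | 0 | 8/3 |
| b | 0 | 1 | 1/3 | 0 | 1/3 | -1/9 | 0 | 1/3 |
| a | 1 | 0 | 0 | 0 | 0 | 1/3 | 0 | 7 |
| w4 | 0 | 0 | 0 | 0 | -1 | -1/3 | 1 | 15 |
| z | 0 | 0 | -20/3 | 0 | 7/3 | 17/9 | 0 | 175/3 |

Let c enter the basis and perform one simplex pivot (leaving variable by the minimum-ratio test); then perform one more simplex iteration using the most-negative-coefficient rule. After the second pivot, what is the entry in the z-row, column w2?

9

Ratio test on column c — row 1: entry -1/3 ≤ 0; row 2: (1/3)/(1/3) = 1; row 3: entry 0 ≤ 0; row 4: entry 0 ≤ 0. Minimum is 1 at row 2 (b leaves); pivot element 1/3.
Divide row 2 by 1/3; eliminate column c from the other rows.
Second iteration: most negative z-row entry is -1/3 in column w3, so w3 enters.
Ratio test on column w3 — row 1: entry -2/3 ≤ 0; row 2: entry -1/3 ≤ 0; row 3: 7/(1/3) = 21; row 4: entry -1/3 ≤ 0. Minimum is 21 at row 3 (a leaves); pivot element 1/3.
Divide row 3 by 1/3; eliminate column w3 from the other rows.
After both pivots, the entry at the z-row, column w2 is 9.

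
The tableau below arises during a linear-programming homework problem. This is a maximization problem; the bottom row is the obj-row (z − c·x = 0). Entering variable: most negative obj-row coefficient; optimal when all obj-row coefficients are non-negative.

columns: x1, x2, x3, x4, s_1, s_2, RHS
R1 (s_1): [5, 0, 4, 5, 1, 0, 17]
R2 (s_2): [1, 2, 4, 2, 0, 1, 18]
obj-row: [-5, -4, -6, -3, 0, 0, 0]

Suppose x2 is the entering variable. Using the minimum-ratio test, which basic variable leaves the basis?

Column x2 entries and ratios — s_1: 0 ≤ 0, skip; s_2: 18/2 = 9.
Smallest ratio is 9 in the row of s_2, so s_2 leaves.

s_2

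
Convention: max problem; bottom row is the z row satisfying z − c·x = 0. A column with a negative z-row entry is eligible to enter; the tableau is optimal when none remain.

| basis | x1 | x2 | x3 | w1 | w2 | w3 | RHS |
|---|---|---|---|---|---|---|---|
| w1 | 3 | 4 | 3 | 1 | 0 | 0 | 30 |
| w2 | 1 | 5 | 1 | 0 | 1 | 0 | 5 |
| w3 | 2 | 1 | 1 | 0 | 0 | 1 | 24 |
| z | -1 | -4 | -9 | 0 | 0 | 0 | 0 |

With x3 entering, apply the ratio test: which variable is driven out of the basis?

Column x3 entries and ratios — w1: 30/3 = 10; w2: 5/1 = 5; w3: 24/1 = 24.
Smallest ratio is 5 in the row of w2, so w2 leaves.

w2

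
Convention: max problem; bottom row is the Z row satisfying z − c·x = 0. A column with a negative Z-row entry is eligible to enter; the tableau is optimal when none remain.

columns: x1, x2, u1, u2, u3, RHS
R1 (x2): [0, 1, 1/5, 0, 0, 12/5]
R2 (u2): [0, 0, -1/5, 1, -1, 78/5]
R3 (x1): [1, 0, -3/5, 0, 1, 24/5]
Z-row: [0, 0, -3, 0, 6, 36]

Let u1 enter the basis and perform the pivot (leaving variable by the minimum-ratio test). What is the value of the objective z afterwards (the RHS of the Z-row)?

Ratio test on column u1 — row 1: (12/5)/(1/5) = 12; row 2: entry -1/5 ≤ 0; row 3: entry -3/5 ≤ 0. Minimum is 12 at row 1 (x2 leaves); pivot element 1/5.
Pivot on row 1; the Z-row RHS becomes 36 − (-3)·12 = 72.

72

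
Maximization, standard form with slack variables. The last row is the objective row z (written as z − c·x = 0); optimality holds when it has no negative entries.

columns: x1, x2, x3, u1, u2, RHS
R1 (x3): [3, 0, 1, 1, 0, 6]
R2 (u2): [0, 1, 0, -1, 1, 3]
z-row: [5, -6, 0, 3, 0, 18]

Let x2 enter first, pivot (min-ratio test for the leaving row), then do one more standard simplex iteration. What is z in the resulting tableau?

Ratio test on column x2 — row 1: entry 0 ≤ 0; row 2: 3/1 = 3. Minimum is 3 at row 2 (u2 leaves); pivot element 1.
Pivot on row 2; the z-row RHS becomes 18 − (-6)·3 = 36.
Next entering variable (most negative z-row entry -3): u1.
Ratio test on column u1 — row 1: 6/1 = 6; row 2: entry -1 ≤ 0. Minimum is 6 at row 1 (x3 leaves); pivot element 1.
After the second pivot the z-row RHS is 36 − (-3)·6 = 54.

54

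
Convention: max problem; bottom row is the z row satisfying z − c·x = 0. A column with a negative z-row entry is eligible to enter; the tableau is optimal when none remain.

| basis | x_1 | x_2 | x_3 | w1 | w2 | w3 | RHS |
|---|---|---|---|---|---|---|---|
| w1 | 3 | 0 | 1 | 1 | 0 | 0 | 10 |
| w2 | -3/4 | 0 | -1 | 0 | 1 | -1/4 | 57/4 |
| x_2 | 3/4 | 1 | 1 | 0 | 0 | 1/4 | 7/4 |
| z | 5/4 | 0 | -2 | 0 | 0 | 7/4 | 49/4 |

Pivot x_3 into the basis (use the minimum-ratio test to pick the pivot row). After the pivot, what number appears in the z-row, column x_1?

11/4

Ratio test on column x_3 — row 1: 10/1 = 10; row 2: entry -1 ≤ 0; row 3: (7/4)/1 = 7/4. Minimum is 7/4 at row 3 (x_2 leaves); pivot element 1.
Divide row 3 by 1; eliminate column x_3 from the other rows.
z-row update in column x_1: 5/4 − (-2)·(3/4) = 11/4.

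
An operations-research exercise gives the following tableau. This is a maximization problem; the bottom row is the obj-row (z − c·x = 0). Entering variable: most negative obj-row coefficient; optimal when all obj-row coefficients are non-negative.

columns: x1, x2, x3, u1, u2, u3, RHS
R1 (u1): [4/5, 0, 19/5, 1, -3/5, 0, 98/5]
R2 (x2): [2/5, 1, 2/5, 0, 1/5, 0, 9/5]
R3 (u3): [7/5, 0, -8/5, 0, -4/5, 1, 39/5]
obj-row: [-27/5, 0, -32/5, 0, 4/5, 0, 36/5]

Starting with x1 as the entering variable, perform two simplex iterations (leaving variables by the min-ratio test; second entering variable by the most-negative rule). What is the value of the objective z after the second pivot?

Ratio test on column x1 — row 1: (98/5)/(4/5) = 49/2; row 2: (9/5)/(2/5) = 9/2; row 3: (39/5)/(7/5) = 39/7. Minimum is 9/2 at row 2 (x2 leaves); pivot element 2/5.
Pivot on row 2; the obj-row RHS becomes 36/5 − (-27/5)·(9/2) = 63/2.
Next entering variable (most negative obj-row entry -1): x3.
Ratio test on column x3 — row 1: 16/3 = 16/3; row 2: (9/2)/1 = 9/2; row 3: entry -3 ≤ 0. Minimum is 9/2 at row 2 (x1 leaves); pivot element 1.
After the second pivot the obj-row RHS is 63/2 − (-1)·(9/2) = 36.

36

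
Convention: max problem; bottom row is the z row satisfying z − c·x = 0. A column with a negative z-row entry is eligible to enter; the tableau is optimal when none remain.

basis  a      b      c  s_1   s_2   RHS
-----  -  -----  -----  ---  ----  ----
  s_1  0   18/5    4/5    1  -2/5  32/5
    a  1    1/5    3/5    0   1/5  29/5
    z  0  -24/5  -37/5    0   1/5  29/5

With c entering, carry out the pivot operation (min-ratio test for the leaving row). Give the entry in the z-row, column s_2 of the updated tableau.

-7/2

Ratio test on column c — row 1: (32/5)/(4/5) = 8; row 2: (29/5)/(3/5) = 29/3. Minimum is 8 at row 1 (s_1 leaves); pivot element 4/5.
Divide row 1 by 4/5; eliminate column c from the other rows.
z-row update in column s_2: 1/5 − (-37/5)·(-1/2) = -7/2.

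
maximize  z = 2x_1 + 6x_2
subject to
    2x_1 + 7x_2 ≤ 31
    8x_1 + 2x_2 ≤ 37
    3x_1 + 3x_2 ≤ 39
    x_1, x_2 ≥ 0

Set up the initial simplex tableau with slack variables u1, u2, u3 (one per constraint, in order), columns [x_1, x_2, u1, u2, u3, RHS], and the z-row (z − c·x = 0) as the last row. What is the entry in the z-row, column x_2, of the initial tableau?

-6

The z-row carries the negated objective coefficients: the x_2 entry is -6.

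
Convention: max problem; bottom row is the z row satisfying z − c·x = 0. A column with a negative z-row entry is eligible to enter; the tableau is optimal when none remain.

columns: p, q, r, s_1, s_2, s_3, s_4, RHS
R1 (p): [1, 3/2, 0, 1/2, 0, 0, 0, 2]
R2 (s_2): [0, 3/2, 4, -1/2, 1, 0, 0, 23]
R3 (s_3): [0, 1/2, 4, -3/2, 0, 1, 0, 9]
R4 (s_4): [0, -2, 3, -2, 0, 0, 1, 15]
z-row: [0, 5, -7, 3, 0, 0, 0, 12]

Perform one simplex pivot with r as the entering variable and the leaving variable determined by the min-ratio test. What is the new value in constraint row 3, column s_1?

Ratio test on column r — row 1: entry 0 ≤ 0; row 2: 23/4 = 23/4; row 3: 9/4 = 9/4; row 4: 15/3 = 5. Minimum is 9/4 at row 3 (s_3 leaves); pivot element 4.
Divide row 3 by 4; eliminate column r from the other rows.
In the new row 3, the s_1 entry is the old entry divided by the pivot: (-3/2)/4 = -3/8.

-3/8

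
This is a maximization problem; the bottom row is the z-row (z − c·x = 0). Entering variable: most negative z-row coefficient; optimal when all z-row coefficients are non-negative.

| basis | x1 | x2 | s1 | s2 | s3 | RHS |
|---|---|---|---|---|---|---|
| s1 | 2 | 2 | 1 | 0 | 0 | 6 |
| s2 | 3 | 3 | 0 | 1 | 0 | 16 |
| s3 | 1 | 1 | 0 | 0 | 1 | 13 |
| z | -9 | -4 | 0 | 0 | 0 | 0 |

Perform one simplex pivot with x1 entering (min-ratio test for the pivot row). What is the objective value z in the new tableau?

Ratio test on column x1 — row 1: 6/2 = 3; row 2: 16/3 = 16/3; row 3: 13/1 = 13. Minimum is 3 at row 1 (s1 leaves); pivot element 2.
Pivot on row 1; the z-row RHS becomes 0 − (-9)·3 = 27.

27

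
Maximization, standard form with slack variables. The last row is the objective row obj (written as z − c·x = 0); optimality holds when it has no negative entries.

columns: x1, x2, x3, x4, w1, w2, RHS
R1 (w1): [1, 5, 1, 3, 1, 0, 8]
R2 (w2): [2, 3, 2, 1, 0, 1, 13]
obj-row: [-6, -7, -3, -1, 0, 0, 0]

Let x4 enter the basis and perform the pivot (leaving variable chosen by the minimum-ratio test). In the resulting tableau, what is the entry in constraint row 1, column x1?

1/3

Ratio test on column x4 — row 1: 8/3 = 8/3; row 2: 13/1 = 13. Minimum is 8/3 at row 1 (w1 leaves); pivot element 3.
Divide row 1 by 3; eliminate column x4 from the other rows.
In the new row 1, the x1 entry is the old entry divided by the pivot: 1/3 = 1/3.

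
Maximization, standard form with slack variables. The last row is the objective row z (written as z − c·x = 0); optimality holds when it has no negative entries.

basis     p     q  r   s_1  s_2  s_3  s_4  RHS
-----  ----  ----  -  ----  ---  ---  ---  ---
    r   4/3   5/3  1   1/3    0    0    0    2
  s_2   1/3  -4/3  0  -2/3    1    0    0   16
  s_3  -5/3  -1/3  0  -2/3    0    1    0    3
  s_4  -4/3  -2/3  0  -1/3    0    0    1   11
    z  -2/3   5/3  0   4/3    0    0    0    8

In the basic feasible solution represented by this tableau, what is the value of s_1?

s_1 is not in the basis, so in the current basic feasible solution s_1 = 0.

0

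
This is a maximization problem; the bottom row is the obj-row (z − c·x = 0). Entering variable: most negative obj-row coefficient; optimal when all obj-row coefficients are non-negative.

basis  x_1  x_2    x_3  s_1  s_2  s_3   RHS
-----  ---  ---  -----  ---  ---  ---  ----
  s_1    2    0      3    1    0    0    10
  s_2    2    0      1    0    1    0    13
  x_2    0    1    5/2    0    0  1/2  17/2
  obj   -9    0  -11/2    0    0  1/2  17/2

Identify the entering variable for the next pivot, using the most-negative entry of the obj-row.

x_1

Negative obj-row entries: x_1: -9, x_3: -11/2.
The most negative is -9 in column x_1, so x_1 enters.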